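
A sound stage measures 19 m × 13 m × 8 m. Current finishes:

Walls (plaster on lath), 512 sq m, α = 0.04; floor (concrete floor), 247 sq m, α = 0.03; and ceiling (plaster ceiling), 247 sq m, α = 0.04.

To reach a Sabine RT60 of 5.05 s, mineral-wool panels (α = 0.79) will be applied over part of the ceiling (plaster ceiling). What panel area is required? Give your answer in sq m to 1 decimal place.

33.6

Total absorption A₁ = 512·0.04 + 247·0.03 + 247·0.04
  = 20.480 + 7.410 + 9.880 = 37.770 sq m sabins.
V = 1976 m³. Target absorption A₂ = 0.161 × 1976 / 5.05 = 62.997 sabins.
Absorption to add: 62.997 − 37.770 = 25.227 sabins.
Net gain per sq m: Δα = 0.79 − 0.04 = 0.75.
Panel area = 25.227 / 0.75 = 33.6 sq m.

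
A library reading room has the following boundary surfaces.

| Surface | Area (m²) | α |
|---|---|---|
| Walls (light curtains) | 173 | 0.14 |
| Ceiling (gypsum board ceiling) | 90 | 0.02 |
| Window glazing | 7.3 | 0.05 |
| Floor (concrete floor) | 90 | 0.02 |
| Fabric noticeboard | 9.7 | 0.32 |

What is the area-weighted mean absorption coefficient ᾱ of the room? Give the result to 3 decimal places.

0.085

S = Σ Sᵢ = 173 + 90 + 7.3 + 90 + 9.7 = 370.0 m².
A = 173·0.14 + 90·0.02 + 7.3·0.05 + 90·0.02 + 9.7·0.32 = 31.289 sabins.
ᾱ = A/S = 0.085.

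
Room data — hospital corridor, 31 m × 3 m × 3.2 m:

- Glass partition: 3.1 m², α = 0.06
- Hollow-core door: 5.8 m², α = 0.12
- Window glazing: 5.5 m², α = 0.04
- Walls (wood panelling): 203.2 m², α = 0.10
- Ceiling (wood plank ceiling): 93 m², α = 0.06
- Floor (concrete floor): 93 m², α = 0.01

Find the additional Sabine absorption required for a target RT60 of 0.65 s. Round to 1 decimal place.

Total absorption A₁ = 3.1×0.06 + 5.8×0.12 + 5.5×0.04 + 203.2×0.10 + 93×0.06 + 93×0.01
  = 0.186 + 0.696 + 0.220 + 20.320 + 5.580 + 0.930 = 27.932 m² sabins.
V = 297.6 m³. Required absorption A₂ = 0.161 × 297.6 / 0.65 = 73.713 sabins.
Additional absorption ΔA = 73.713 − 27.932 = 45.8 sabins.

45.8 sabins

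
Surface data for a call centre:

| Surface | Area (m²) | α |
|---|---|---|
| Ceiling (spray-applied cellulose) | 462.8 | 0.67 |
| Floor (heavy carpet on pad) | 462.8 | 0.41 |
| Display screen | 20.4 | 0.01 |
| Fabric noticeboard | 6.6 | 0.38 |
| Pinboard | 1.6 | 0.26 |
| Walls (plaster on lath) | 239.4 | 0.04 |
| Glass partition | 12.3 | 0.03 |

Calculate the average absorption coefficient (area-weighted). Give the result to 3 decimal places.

S = Σ Sᵢ = 462.8 + 462.8 + 20.4 + 6.6 + 1.6 + 239.4 + 12.3 = 1205.9 m².
A = 462.8*0.67 + 462.8*0.41 + 20.4*0.01 + 6.6*0.38 + 1.6*0.26 + 239.4*0.04 + 12.3*0.03 = 512.897 sabins.
ᾱ = A/S = 0.425.

0.425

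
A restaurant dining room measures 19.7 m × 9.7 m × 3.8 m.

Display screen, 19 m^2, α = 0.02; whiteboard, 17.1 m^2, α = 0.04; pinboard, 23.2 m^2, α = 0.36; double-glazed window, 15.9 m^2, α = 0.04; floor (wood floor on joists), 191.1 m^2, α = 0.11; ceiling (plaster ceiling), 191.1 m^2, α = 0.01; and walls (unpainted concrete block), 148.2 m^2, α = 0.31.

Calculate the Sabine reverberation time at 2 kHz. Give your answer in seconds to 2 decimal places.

1.48 s

Equivalent absorption area: A = 19×0.02 + 17.1×0.04 + 23.2×0.36 + 15.9×0.04 + 191.1×0.11 + 191.1×0.01 + 148.2×0.31 = 78.926 m^2.
V = 19.7·9.7·3.8 = 726.142 m³.
Sabine: RT60 = 0.161 × 726.142 / 78.926 = 1.48 s.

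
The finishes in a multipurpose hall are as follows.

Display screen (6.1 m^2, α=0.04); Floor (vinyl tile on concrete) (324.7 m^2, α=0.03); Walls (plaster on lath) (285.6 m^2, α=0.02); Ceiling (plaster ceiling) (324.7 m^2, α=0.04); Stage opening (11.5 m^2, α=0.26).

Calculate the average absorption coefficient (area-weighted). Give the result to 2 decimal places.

0.03

S = Σ Sᵢ = 6.1 + 324.7 + 285.6 + 324.7 + 11.5 = 952.6 m^2.
A = 6.1×0.04 + 324.7×0.03 + 285.6×0.02 + 324.7×0.04 + 11.5×0.26 = 31.675 sabins.
ᾱ = 31.675 / 952.6 = 0.03.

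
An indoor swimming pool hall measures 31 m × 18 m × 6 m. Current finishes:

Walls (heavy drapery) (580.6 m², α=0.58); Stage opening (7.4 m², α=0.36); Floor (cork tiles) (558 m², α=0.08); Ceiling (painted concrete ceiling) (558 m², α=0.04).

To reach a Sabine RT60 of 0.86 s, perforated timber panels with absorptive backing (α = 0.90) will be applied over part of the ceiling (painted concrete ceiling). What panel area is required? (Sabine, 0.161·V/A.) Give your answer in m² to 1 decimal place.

256.3

Equivalent absorption area: A₁ = 580.6*0.58 + 7.4*0.36 + 558*0.08 + 558*0.04 = 406.372 m².
Required A₂ = 0.161·3348/0.86 = 626.777 sabins.
Absorption to add: 626.777 − 406.372 = 220.405 sabins.
Net gain per m²: Δα = 0.90 − 0.04 = 0.86.
Area = ΔA/Δα = 220.405/0.86 = 256.3 m².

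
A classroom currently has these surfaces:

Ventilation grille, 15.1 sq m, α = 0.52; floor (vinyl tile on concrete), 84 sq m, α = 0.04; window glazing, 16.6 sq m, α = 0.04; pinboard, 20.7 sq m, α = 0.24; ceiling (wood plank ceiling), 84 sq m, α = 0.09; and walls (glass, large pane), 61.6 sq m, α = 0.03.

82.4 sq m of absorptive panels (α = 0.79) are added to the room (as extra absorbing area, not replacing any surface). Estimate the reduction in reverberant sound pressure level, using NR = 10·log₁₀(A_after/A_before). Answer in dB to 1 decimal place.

Summing Sᵢαᵢ: 7.852 + 3.360 + 0.664 + 4.968 + 7.560 + 1.848 → A_before = 26.252 sabins.
Treatment contributes 82.4·0.79 = 65.096 sabins.
A_after = 26.252 + 65.096 = 91.348 sabins.
Reduction = 10 log₁₀(A_after/A_before) = 10 log₁₀(3.4797) = 5.4 dB.

5.4 dB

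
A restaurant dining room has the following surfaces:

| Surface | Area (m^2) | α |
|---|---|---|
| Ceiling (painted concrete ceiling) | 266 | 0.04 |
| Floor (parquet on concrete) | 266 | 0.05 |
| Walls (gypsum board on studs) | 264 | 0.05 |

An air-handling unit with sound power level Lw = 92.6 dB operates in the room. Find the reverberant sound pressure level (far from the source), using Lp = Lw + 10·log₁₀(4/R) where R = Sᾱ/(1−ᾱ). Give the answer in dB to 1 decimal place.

Σ(Sᵢαᵢ) = 266·0.04 + 266·0.05 + 264·0.05 = 37.140; total area S = 796.0 m^2.
ᾱ = 0.0467, so room constant R = A/(1−ᾱ) = 38.959 m^2.
Lp = Lw + 10 log₁₀(4/R) = 92.6 -9.89 = 82.7 dB.

82.7 dB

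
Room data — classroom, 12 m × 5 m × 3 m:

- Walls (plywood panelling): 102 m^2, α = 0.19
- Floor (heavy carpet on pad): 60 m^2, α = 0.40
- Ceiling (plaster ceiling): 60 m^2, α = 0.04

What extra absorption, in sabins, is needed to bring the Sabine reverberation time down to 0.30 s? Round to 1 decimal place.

Equivalent absorption area: A₁ = 102·0.19 + 60·0.40 + 60·0.04 = 45.780 m^2.
V = 180 m³. Required absorption A₂ = 0.161 × 180 / 0.30 = 96.600 sabins.
ΔA = A₂ − A₁ = 96.600 − 45.780 = 50.8 sabins.

50.8 sabins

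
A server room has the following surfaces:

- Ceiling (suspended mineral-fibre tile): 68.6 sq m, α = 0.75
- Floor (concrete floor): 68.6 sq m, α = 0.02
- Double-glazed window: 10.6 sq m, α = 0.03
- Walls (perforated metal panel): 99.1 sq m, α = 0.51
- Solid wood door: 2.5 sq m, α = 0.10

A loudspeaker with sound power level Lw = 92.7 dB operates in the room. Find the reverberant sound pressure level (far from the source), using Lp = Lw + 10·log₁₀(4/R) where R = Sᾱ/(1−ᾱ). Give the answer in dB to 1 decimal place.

76.2 dB

Σ(Sᵢαᵢ) = 68.6·0.75 + 68.6·0.02 + 10.6·0.03 + 99.1·0.51 + 2.5·0.10 = 103.931; total area S = 249.4 sq m.
ᾱ = 103.931/249.4 = 0.4167; R = Sᾱ/(1−ᾱ) = 103.931/(1−0.4167) = 178.178 sq m.
Lp = 92.7 + 10·log₁₀(4/178.178) = 92.7 + (-16.49) = 76.2 dB.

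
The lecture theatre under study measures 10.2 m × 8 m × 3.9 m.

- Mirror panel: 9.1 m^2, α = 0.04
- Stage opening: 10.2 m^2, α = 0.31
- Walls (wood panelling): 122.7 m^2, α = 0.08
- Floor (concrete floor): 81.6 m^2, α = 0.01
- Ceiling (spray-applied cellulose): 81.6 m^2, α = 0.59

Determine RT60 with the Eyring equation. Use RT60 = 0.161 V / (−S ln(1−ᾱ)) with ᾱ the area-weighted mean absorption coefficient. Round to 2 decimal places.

0.74 seconds

Total surface area S = 9.1 + 10.2 + 122.7 + 81.6 + 81.6 = 305.2 m^2.
Absorption A = 9.1·0.04 + 10.2·0.31 + 122.7·0.08 + 81.6·0.01 + 81.6·0.59 = 62.302 sabins.
ᾱ = 62.302 / 305.2 = 0.2041.
−S·ln(1−ᾱ) = −305.2 × ln(1 − 0.2041) = 69.672.
V = 10.2 × 8 × 3.9 = 318.24 m³.
RT60 = 0.161 × 318.24 / 69.672 = 0.74 s.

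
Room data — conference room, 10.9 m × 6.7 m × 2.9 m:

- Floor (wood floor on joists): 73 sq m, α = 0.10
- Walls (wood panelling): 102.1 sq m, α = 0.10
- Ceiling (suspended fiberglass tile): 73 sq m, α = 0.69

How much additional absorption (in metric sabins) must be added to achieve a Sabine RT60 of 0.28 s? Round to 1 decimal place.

A₁ = Σ Sᵢαᵢ = 73·0.10 + 102.1·0.10 + 73·0.69 = 67.880 sabins.
Target A₂ = 0.161·211.787/0.28 = 121.778 sabins (V = 211.787 m³).
ΔA = A₂ − A₁ = 121.778 − 67.880 = 53.9 sabins.

53.9 sabins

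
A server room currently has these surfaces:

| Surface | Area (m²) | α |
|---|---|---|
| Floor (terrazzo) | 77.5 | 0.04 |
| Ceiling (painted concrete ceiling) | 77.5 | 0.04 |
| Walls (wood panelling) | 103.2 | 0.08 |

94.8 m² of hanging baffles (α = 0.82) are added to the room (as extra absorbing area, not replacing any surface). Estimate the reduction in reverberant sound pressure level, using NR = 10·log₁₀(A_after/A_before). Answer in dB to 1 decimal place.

Equivalent absorption area: A_before = 77.5·0.04 + 77.5·0.04 + 103.2·0.08 = 14.456 m².
Added absorption = 94.8 × 0.82 = 77.736 sabins.
A_after = 14.456 + 77.736 = 92.192 sabins.
Reduction = 10 log₁₀(A_after/A_before) = 10 log₁₀(6.3774) = 8.0 dB.

8.0 dB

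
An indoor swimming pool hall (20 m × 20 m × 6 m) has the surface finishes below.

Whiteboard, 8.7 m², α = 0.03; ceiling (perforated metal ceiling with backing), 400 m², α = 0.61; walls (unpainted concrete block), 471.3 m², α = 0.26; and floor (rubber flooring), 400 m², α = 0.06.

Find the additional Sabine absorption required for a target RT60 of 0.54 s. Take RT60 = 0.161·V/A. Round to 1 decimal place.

Summing Sᵢαᵢ: 0.261 + 244.000 + 122.538 + 24.000 → A₁ = 390.799 sabins.
V = 2400 m³. Required absorption A₂ = 0.161 × 2400 / 0.54 = 715.556 sabins.
ΔA = A₂ − A₁ = 715.556 − 390.799 = 324.8 sabins.

324.8 sabins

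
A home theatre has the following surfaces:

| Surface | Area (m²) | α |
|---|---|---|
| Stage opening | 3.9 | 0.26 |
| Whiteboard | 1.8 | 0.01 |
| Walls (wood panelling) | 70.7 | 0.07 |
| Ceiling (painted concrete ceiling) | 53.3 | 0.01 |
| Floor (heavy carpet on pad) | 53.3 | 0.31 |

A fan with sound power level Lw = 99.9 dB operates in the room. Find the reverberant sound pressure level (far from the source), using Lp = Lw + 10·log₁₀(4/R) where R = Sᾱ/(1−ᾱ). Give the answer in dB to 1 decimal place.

A = 23.037 sabins; S = 183.0 m².
ᾱ = 0.1259, so room constant R = A/(1−ᾱ) = 26.355 m².
Lp = 99.9 + 10·log₁₀(4/26.355) = 99.9 + (-8.19) = 91.7 dB.

91.7 dB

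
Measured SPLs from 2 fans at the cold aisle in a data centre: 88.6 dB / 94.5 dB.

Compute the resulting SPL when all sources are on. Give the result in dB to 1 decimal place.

Σ 10^(Lᵢ/10) = 3.543e+09.
L_total = 10·log₁₀(3.543e+09) = 95.5 dB.

95.5 dB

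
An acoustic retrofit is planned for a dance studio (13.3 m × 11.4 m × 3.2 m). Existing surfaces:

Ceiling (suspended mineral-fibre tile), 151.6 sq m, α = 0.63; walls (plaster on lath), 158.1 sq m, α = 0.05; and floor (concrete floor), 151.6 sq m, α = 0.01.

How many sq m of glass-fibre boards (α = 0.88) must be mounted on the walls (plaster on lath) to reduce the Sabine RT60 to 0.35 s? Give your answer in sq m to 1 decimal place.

Summing Sᵢαᵢ: 95.508 + 7.905 + 1.516 → A₁ = 104.929 sabins.
V = 485.184 m³. Target absorption A₂ = 0.161 × 485.184 / 0.35 = 223.185 sabins.
Absorption to add: 223.185 − 104.929 = 118.256 sabins.
Each sq m of panel replacing the walls (plaster on lath) adds (0.88 − 0.05) = 0.83 sabins.
Area = ΔA/Δα = 118.256/0.83 = 142.5 sq m.

142.5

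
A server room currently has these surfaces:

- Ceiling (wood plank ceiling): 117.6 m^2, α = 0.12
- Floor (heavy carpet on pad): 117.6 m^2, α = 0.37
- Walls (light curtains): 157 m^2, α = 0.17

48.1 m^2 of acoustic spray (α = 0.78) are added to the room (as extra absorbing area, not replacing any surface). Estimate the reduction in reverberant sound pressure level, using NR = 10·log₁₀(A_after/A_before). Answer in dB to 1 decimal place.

1.6 dB

Equivalent absorption area: A_before = 117.6·0.12 + 117.6·0.37 + 157·0.17 = 84.314 m^2.
Treatment contributes 48.1·0.78 = 37.518 sabins.
A_after = 84.314 + 37.518 = 121.832 sabins.
NR = 10·log₁₀(121.832/84.314) = 1.6 dB.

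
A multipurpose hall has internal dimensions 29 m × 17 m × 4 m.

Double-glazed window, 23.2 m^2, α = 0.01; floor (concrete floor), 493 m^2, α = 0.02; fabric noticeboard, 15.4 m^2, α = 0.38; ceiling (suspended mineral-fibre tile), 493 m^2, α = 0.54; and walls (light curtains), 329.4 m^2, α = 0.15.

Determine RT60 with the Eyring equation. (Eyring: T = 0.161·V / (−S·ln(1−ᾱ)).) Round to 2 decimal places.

S = Σ Sᵢ = 1354.0 m^2.
Σ(Sᵢαᵢ) = 23.2·0.01 + 493·0.02 + 15.4·0.38 + 493·0.54 + 329.4·0.15 = 331.574.
ᾱ = 331.574 / 1354.0 = 0.2449.
Eyring denominator: −S ln(1−ᾱ) = 380.345.
V = 29 × 17 × 4 = 1972 m³.
T = 0.161·V/[−S·ln(1−ᾱ)] = 0.161·1972/380.345 = 0.83 s.

0.83 sec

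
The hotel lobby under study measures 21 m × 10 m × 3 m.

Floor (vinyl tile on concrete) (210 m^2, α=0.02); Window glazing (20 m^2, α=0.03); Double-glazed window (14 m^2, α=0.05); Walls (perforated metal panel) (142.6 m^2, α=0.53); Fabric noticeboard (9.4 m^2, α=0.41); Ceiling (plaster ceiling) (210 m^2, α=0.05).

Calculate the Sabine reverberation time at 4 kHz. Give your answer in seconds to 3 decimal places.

1.063 s

A = Σ Sᵢαᵢ = 210×0.02 + 20×0.03 + 14×0.05 + 142.6×0.53 + 9.4×0.41 + 210×0.05 = 95.432 sabins.
Volume V = 21 × 10 × 3 = 630 m³.
Sabine: RT60 = 0.161 × 630 / 95.432 = 1.063 s.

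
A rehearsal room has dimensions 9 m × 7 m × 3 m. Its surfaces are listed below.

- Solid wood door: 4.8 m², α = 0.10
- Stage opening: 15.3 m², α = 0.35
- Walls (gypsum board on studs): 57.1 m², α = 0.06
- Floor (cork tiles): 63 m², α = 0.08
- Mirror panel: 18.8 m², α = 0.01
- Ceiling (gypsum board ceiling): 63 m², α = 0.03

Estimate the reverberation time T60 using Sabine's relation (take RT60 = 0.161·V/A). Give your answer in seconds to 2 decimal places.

Summing Sᵢαᵢ: 0.480 + 5.355 + 3.426 + 5.040 + 0.188 + 1.890 → A = 16.379 sabins.
Room volume: 189 m³.
Sabine: RT60 = 0.161 × 189 / 16.379 = 1.86 s.

1.86 sec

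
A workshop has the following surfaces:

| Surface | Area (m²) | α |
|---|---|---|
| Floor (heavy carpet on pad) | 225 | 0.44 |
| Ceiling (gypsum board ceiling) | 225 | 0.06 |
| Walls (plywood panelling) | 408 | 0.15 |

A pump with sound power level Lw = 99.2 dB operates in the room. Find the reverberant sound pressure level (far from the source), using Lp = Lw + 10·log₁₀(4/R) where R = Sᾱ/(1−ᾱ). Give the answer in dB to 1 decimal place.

81.8 dB

Σ(Sᵢαᵢ) = 225·0.44 + 225·0.06 + 408·0.15 = 173.700; total area S = 858.0 m².
ᾱ = 173.700/858.0 = 0.2024; R = Sᾱ/(1−ᾱ) = 173.700/(1−0.2024) = 217.778 m².
Lp = 99.2 + 10·log₁₀(4/217.778) = 99.2 + (-17.36) = 81.8 dB.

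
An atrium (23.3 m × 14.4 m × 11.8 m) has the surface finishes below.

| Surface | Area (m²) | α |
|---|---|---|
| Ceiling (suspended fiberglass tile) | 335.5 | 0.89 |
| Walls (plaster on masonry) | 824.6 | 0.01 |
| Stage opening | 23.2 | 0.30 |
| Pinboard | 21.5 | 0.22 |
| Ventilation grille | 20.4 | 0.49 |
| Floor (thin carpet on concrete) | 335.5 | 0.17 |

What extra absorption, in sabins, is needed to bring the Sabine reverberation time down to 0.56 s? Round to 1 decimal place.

752.7 sabins

Total absorption A₁ = 335.5·0.89 + 824.6·0.01 + 23.2·0.30 + 21.5·0.22 + 20.4·0.49 + 335.5·0.17
  = 298.595 + 8.246 + 6.960 + 4.730 + 9.996 + 57.035 = 385.562 m² sabins.
Target A₂ = 0.161·3959.136/0.56 = 1138.252 sabins (V = 3959.136 m³).
ΔA = A₂ − A₁ = 1138.252 − 385.562 = 752.7 sabins.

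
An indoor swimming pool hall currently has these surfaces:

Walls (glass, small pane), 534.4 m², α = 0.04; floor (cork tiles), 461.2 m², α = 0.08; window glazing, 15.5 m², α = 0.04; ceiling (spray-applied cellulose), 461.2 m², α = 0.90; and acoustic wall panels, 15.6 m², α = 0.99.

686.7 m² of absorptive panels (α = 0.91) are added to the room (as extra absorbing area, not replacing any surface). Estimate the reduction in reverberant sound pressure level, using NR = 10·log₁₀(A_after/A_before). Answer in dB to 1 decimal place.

3.6 dB

A_before = Σ Sᵢαᵢ = 534.4×0.04 + 461.2×0.08 + 15.5×0.04 + 461.2×0.90 + 15.6×0.99 = 489.416 sabins.
Treatment contributes 686.7·0.91 = 624.897 sabins.
New total A_after = 1114.313 sabins.
NR = 10·log₁₀(1114.313/489.416) = 3.6 dB.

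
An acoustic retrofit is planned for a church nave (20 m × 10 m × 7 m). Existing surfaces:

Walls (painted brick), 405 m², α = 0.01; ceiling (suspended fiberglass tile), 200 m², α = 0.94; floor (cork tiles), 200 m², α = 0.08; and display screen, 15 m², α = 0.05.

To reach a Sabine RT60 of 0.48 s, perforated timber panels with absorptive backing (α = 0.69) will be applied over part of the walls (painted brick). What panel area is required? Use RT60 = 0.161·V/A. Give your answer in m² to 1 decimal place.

383.5

Equivalent absorption area: A₁ = 405×0.01 + 200×0.94 + 200×0.08 + 15×0.05 = 208.800 m².
V = 1400 m³. Target absorption A₂ = 0.161 × 1400 / 0.48 = 469.583 sabins.
ΔA needed = 469.583 − 208.800 = 260.783 sabins.
Each m² of panel replacing the walls (painted brick) adds (0.69 − 0.01) = 0.68 sabins.
Panel area = 260.783 / 0.68 = 383.5 m².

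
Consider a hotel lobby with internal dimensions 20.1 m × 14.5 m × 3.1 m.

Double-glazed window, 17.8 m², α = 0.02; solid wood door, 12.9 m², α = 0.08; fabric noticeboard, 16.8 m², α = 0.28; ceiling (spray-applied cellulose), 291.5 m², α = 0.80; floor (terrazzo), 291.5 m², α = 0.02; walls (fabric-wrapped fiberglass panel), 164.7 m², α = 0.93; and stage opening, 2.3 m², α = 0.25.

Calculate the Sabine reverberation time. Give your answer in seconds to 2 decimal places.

0.36 s

Summing Sᵢαᵢ: 0.356 + 1.032 + 4.704 + 233.200 + 5.830 + 153.171 + 0.575 → A = 398.868 sabins.
Room volume: 903.495 m³.
T = 0.161 V/A = 0.161·903.495/398.868 = 0.36 s.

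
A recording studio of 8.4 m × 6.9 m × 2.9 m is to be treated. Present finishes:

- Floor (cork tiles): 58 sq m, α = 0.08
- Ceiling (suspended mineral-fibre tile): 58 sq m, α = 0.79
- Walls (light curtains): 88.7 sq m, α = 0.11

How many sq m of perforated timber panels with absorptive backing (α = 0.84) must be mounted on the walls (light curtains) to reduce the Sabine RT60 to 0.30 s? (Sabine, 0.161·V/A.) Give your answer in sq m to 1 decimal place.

41.1

Equivalent absorption area: A₁ = 58·0.08 + 58·0.79 + 88.7·0.11 = 60.217 sq m.
V = 168.084 m³. Target absorption A₂ = 0.161 × 168.084 / 0.30 = 90.205 sabins.
ΔA needed = 90.205 − 60.217 = 29.988 sabins.
Net gain per sq m: Δα = 0.84 − 0.11 = 0.73.
Panel area = 29.988 / 0.73 = 41.1 sq m.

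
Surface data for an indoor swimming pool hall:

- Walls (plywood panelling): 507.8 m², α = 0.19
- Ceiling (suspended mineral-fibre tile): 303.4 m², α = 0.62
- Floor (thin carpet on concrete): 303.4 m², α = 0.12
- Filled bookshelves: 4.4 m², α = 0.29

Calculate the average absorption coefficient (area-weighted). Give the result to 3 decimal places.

0.288

Total surface area S = 1119.0 m².
Weighted sum Σ Sα = 322.274.
ᾱ = A/S = 0.288.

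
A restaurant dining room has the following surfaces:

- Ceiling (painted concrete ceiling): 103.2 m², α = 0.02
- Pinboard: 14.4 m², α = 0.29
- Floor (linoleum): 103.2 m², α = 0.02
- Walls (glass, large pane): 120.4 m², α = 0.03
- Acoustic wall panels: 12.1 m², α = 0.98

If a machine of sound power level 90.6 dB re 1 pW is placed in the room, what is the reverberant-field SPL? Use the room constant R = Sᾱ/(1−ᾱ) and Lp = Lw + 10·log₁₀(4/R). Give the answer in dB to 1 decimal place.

Σ(Sᵢαᵢ) = 103.2×0.02 + 14.4×0.29 + 103.2×0.02 + 120.4×0.03 + 12.1×0.98 = 23.774; total area S = 353.3 m².
ᾱ = 23.774/353.3 = 0.0673; R = Sᾱ/(1−ᾱ) = 23.774/(1−0.0673) = 25.489 m².
Lp = 90.6 + 10·log₁₀(4/25.489) = 90.6 + (-8.04) = 82.6 dB.

82.6 dB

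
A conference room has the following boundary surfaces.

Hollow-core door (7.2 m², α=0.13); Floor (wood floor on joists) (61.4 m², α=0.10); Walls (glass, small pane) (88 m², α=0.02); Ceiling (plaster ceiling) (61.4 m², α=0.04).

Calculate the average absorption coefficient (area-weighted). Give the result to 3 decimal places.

Total surface area S = 218.0 m².
A = 7.2×0.13 + 61.4×0.10 + 88×0.02 + 61.4×0.04 = 11.292 sabins.
ᾱ = 11.292 / 218.0 = 0.052.

0.052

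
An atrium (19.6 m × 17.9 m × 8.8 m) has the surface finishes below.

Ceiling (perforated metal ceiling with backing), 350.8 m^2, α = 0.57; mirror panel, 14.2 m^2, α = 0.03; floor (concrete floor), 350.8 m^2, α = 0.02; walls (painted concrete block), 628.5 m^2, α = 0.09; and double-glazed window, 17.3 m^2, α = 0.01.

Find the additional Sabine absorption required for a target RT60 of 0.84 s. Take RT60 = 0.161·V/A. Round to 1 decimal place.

327.6 sabins

Equivalent absorption area: A₁ = 350.8·0.57 + 14.2·0.03 + 350.8·0.02 + 628.5·0.09 + 17.3·0.01 = 264.136 m^2.
For T = 0.84 s, need A₂ = 0.161·V/T = 0.161·3087.392/0.84 = 591.750 sabins.
Additional absorption ΔA = 591.750 − 264.136 = 327.6 sabins.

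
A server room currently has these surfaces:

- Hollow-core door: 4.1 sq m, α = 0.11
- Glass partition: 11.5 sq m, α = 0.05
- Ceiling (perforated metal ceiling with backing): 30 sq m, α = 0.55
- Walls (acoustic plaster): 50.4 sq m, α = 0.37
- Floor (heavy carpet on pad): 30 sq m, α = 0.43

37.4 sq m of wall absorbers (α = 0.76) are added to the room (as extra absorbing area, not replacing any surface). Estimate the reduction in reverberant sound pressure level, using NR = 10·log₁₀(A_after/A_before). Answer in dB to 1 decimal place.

2.0 dB

Equivalent absorption area: A_before = 4.1×0.11 + 11.5×0.05 + 30×0.55 + 50.4×0.37 + 30×0.43 = 49.074 sq m.
Treatment contributes 37.4·0.76 = 28.424 sabins.
A_after = 49.074 + 28.424 = 77.498 sabins.
Reduction = 10 log₁₀(A_after/A_before) = 10 log₁₀(1.5792) = 2.0 dB.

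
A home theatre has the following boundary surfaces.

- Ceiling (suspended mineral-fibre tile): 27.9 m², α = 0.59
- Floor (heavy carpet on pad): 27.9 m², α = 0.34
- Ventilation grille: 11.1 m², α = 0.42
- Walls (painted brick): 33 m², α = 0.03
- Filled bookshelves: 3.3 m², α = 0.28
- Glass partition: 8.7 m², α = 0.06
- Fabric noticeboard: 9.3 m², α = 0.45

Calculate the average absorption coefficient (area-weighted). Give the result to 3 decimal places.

0.307

Total surface area S = 121.2 m².
A = 27.9×0.59 + 27.9×0.34 + 11.1×0.42 + 33×0.03 + 3.3×0.28 + 8.7×0.06 + 9.3×0.45 = 37.230 sabins.
ᾱ = A/S = 0.307.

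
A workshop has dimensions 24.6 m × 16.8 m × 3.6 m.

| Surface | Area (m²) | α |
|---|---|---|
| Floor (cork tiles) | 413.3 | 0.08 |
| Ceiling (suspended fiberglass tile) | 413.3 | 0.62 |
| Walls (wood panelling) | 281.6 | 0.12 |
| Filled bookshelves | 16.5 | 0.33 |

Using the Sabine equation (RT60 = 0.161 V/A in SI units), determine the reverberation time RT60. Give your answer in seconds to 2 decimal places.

A = Σ Sᵢαᵢ = 413.3×0.08 + 413.3×0.62 + 281.6×0.12 + 16.5×0.33 = 328.547 sabins.
Room volume: 1487.808 m³.
T = 0.161 V/A = 0.161·1487.808/328.547 = 0.73 s.

0.73 s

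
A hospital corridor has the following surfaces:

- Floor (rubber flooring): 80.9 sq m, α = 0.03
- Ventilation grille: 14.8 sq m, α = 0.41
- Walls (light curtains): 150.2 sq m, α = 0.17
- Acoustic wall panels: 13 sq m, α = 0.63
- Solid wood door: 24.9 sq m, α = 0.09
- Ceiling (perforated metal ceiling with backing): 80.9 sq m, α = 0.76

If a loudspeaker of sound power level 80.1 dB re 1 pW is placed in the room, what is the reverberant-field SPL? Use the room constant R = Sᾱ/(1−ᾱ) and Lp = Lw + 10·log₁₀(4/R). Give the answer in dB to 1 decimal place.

64.4 dB

Σ(Sᵢαᵢ) = 80.9×0.03 + 14.8×0.41 + 150.2×0.17 + 13×0.63 + 24.9×0.09 + 80.9×0.76 = 105.944; total area S = 364.7 sq m.
ᾱ = 0.2905, so room constant R = A/(1−ᾱ) = 149.322 sq m.
Lp = Lw + 10 log₁₀(4/R) = 80.1 -15.72 = 64.4 dB.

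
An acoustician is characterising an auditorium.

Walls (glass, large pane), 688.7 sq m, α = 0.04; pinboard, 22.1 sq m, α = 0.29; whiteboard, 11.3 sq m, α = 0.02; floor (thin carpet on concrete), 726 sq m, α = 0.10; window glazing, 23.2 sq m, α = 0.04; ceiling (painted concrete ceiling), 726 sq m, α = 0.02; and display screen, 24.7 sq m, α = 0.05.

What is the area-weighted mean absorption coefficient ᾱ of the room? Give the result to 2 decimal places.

Total surface area S = 2222.0 sq m.
Σ(Sᵢαᵢ) = 688.7·0.04 + 22.1·0.29 + 11.3·0.02 + 726·0.10 + 23.2·0.04 + 726·0.02 + 24.7·0.05 = 123.466.
ᾱ = 123.466 / 2222.0 = 0.06.

0.06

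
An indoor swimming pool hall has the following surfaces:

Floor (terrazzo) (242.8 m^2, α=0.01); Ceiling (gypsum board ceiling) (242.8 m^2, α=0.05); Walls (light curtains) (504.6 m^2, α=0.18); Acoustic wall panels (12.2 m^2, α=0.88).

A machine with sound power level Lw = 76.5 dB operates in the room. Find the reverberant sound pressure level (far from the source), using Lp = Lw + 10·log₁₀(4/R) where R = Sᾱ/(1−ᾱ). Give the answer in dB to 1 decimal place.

Σ(Sᵢαᵢ) = 242.8×0.01 + 242.8×0.05 + 504.6×0.18 + 12.2×0.88 = 116.132; total area S = 1002.4 m^2.
ᾱ = 116.132/1002.4 = 0.1159; R = Sᾱ/(1−ᾱ) = 116.132/(1−0.1159) = 131.356 m^2.
Lp = 76.5 + 10·log₁₀(4/131.356) = 76.5 + (-15.16) = 61.3 dB.

61.3 dB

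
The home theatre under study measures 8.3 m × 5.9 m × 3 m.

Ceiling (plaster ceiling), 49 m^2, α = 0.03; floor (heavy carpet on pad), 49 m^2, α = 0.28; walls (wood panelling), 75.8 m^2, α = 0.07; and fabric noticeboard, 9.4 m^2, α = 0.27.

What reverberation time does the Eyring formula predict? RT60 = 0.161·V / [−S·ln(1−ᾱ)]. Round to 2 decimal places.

S = Σ Sᵢ = 183.2 m^2.
Absorption A = 49·0.03 + 49·0.28 + 75.8·0.07 + 9.4·0.27 = 23.034 sabins.
ᾱ = 23.034 / 183.2 = 0.1257.
−S·ln(1−ᾱ) = −183.2 × ln(1 − 0.1257) = 24.610.
V = 8.3 × 5.9 × 3 = 146.91 m³.
T = 0.161·V/[−S·ln(1−ᾱ)] = 0.161·146.91/24.610 = 0.96 s.

0.96 seconds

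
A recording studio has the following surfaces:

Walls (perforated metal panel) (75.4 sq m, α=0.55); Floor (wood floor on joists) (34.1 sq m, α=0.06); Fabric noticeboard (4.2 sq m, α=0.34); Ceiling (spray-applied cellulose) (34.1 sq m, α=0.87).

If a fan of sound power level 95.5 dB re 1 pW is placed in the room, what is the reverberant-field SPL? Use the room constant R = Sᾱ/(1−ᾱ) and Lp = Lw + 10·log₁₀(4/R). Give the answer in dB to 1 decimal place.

A = 74.611 sabins; S = 147.8 sq m.
ᾱ = 74.611/147.8 = 0.5048; R = Sᾱ/(1−ᾱ) = 74.611/(1−0.5048) = 150.668 sq m.
Lp = Lw + 10 log₁₀(4/R) = 95.5 -15.76 = 79.7 dB.

79.7 dB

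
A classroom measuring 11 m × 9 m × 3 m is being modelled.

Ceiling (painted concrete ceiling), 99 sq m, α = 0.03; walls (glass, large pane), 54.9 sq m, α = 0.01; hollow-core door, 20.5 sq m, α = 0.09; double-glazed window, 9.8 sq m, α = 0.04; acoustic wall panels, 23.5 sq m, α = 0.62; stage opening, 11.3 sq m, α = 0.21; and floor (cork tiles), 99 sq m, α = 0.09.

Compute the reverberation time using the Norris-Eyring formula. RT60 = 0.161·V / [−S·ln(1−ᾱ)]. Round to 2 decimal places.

Total surface area S = 99 + 54.9 + 20.5 + 9.8 + 23.5 + 11.3 + 99 = 318.0 sq m.
Σ(Sᵢαᵢ) = 99·0.03 + 54.9·0.01 + 20.5·0.09 + 9.8·0.04 + 23.5·0.62 + 11.3·0.21 + 99·0.09 = 31.609.
Mean coefficient ᾱ = A/S = 0.0994.
−S·ln(1−ᾱ) = −318.0 × ln(1 − 0.0994) = 33.293.
V = 11 × 9 × 3 = 297 m³.
RT60 = 0.161 × 297 / 33.293 = 1.44 s.

1.44 s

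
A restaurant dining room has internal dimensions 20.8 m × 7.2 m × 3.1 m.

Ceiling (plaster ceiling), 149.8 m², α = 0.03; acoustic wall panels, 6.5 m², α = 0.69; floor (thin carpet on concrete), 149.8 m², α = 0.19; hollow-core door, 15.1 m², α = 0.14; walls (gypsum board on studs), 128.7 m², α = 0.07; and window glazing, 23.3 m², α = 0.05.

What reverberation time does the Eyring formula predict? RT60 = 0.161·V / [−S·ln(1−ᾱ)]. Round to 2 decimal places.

1.42 sec

Total surface area S = 149.8 + 6.5 + 149.8 + 15.1 + 128.7 + 23.3 = 473.2 m².
Absorption A = 149.8×0.03 + 6.5×0.69 + 149.8×0.19 + 15.1×0.14 + 128.7×0.07 + 23.3×0.05 = 49.729 sabins.
Mean coefficient ᾱ = A/S = 0.1051.
−S·ln(1−ᾱ) = −473.2 × ln(1 − 0.1051) = 52.546.
V = 20.8 × 7.2 × 3.1 = 464.256 m³.
RT60 = 0.161 × 464.256 / 52.546 = 1.42 s.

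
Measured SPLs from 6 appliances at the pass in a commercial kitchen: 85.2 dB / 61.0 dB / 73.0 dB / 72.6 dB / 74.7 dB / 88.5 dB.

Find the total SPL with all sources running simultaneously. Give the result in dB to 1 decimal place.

90.4 dB

Σ 10^(Lᵢ/10) = 1.108e+09.
L_total = 10·log₁₀(1.108e+09) = 90.4 dB.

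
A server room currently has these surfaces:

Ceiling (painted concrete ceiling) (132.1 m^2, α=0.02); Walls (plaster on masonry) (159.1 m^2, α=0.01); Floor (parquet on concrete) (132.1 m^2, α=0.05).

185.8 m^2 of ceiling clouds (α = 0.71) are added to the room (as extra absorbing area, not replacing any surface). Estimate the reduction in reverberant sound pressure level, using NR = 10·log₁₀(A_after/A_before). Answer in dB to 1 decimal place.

11.2 dB

Total absorption A_before = 132.1·0.02 + 159.1·0.01 + 132.1·0.05
  = 2.642 + 1.591 + 6.605 = 10.838 m^2 sabins.
Added absorption = 185.8 × 0.71 = 131.918 sabins.
A_after = 10.838 + 131.918 = 142.756 sabins.
NR = 10·log₁₀(142.756/10.838) = 11.2 dB.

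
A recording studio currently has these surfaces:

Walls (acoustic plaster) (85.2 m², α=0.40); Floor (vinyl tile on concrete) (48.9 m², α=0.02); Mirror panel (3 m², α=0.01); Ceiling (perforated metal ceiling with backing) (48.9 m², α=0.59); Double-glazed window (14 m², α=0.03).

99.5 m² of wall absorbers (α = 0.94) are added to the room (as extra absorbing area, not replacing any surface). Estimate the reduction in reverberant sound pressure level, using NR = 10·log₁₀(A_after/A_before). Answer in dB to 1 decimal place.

3.9 dB

Equivalent absorption area: A_before = 85.2×0.40 + 48.9×0.02 + 3×0.01 + 48.9×0.59 + 14×0.03 = 64.359 m².
Treatment contributes 99.5·0.94 = 93.530 sabins.
A_after = 64.359 + 93.530 = 157.889 sabins.
NR = 10·log₁₀(157.889/64.359) = 3.9 dB.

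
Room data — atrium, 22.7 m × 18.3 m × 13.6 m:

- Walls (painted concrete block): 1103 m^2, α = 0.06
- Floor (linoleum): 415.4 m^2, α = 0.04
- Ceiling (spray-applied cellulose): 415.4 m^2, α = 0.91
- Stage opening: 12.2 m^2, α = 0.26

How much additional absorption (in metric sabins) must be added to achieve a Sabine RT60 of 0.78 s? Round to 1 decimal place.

Summing Sᵢαᵢ: 66.180 + 16.616 + 378.014 + 3.172 → A₁ = 463.982 sabins.
Target A₂ = 0.161·5649.576/0.78 = 1166.130 sabins (V = 5649.576 m³).
Additional absorption ΔA = 1166.130 − 463.982 = 702.1 sabins.

702.1 sabins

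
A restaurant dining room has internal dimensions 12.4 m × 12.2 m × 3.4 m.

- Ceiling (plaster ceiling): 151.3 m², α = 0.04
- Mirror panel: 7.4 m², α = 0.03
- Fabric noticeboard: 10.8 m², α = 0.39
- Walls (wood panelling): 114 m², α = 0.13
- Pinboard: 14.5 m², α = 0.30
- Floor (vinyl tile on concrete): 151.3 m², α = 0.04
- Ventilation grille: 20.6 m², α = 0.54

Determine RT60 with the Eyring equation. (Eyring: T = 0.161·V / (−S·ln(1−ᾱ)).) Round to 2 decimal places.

1.68 s

Total surface area S = 151.3 + 7.4 + 10.8 + 114 + 14.5 + 151.3 + 20.6 = 469.9 m².
Absorption A = 151.3·0.04 + 7.4·0.03 + 10.8·0.39 + 114·0.13 + 14.5·0.30 + 151.3·0.04 + 20.6·0.54 = 46.832 sabins.
Mean coefficient ᾱ = A/S = 0.0997.
Eyring denominator: −S ln(1−ᾱ) = 49.352.
V = 12.4 × 12.2 × 3.4 = 514.352 m³.
T = 0.161·V/[−S·ln(1−ᾱ)] = 0.161·514.352/49.352 = 1.68 s.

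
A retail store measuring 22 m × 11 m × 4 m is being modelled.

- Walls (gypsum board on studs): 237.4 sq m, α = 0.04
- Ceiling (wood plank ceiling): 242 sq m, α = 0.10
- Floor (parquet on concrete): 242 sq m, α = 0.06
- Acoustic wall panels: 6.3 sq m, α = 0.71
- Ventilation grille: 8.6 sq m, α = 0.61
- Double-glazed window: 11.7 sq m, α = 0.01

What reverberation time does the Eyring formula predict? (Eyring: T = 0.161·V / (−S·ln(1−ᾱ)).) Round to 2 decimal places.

S = Σ Sᵢ = 748.0 sq m.
Σ(Sᵢαᵢ) = 237.4·0.04 + 242·0.10 + 242·0.06 + 6.3·0.71 + 8.6·0.61 + 11.7·0.01 = 58.052.
Mean coefficient ᾱ = A/S = 0.0776.
−S·ln(1−ᾱ) = −748.0 × ln(1 − 0.0776) = 60.421.
V = 22 × 11 × 4 = 968 m³.
RT60 = 0.161 × 968 / 60.421 = 2.58 s.

2.58 sec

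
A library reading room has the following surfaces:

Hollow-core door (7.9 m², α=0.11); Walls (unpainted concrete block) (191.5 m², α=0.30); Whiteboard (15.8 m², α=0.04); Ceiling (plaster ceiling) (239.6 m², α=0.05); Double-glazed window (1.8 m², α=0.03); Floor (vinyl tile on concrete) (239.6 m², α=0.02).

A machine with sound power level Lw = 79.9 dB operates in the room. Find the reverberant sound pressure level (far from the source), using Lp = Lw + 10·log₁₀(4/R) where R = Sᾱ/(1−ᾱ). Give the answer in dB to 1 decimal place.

Σ(Sᵢαᵢ) = 7.9·0.11 + 191.5·0.30 + 15.8·0.04 + 239.6·0.05 + 1.8·0.03 + 239.6·0.02 = 75.777; total area S = 696.2 m².
ᾱ = 0.1088, so room constant R = A/(1−ᾱ) = 85.028 m².
Lp = Lw + 10 log₁₀(4/R) = 79.9 -13.28 = 66.6 dB.

66.6 dB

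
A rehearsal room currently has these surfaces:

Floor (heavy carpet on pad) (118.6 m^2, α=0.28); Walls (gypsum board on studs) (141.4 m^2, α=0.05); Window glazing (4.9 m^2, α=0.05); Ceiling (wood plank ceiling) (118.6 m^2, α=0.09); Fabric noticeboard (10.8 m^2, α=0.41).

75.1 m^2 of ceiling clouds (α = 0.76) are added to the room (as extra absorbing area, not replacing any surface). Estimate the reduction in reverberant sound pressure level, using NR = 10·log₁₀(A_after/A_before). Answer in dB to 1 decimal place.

3.1 dB

Total absorption A_before = 118.6*0.28 + 141.4*0.05 + 4.9*0.05 + 118.6*0.09 + 10.8*0.41
  = 33.208 + 7.070 + 0.245 + 10.674 + 4.428 = 55.625 m^2 sabins.
Treatment contributes 75.1·0.76 = 57.076 sabins.
A_after = 55.625 + 57.076 = 112.701 sabins.
Reduction = 10 log₁₀(A_after/A_before) = 10 log₁₀(2.0261) = 3.1 dB.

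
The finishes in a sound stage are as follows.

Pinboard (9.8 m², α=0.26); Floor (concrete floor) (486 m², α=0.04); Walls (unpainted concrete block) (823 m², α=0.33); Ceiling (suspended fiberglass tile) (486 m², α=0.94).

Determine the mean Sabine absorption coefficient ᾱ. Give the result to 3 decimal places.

0.416

S = Σ Sᵢ = 9.8 + 486 + 823 + 486 = 1804.8 m².
Weighted sum Σ Sα = 750.418.
ᾱ = 750.418 / 1804.8 = 0.416.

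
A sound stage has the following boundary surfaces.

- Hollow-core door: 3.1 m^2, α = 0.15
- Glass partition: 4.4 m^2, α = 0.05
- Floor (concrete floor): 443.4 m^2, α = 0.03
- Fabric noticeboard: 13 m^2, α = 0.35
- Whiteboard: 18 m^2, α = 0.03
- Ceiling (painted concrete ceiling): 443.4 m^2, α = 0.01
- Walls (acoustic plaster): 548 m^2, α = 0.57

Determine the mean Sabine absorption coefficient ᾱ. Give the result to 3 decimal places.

0.228

S = Σ Sᵢ = 3.1 + 4.4 + 443.4 + 13 + 18 + 443.4 + 548 = 1473.3 m^2.
Σ(Sᵢαᵢ) = 3.1×0.15 + 4.4×0.05 + 443.4×0.03 + 13×0.35 + 18×0.03 + 443.4×0.01 + 548×0.57 = 335.871.
ᾱ = 335.871 / 1473.3 = 0.228.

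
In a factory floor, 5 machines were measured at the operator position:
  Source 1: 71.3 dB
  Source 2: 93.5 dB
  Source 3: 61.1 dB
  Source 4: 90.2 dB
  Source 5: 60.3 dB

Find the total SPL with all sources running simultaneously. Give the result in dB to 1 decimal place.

Sum in the linear (power) domain: Σ 10^(Lᵢ/10) = 10^(71.3/10) + 10^(93.5/10) + 10^(61.1/10) + 10^(90.2/10) + 10^(60.3/10) = 3.302e+09.
L_total = 10·log₁₀(3.302e+09) = 95.2 dB.

95.2 dB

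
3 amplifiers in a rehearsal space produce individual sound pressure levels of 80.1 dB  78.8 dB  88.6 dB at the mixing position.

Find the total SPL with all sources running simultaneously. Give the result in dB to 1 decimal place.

89.6 dB

Converting to relative power and adding: 10^(80.1/10) + 10^(78.8/10) + 10^(88.6/10) = 9.026e+08.
Back to dB: 10·log₁₀ Σ = 89.6 dB.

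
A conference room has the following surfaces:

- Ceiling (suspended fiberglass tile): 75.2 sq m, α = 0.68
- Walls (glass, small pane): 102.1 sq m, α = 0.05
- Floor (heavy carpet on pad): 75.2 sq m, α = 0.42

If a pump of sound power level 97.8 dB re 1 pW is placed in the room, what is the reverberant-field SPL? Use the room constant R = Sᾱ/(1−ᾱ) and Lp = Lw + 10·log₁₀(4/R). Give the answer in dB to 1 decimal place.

82.5 dB

A = 87.825 sabins; S = 252.5 sq m.
ᾱ = 0.3478, so room constant R = A/(1−ᾱ) = 134.660 sq m.
Lp = 97.8 + 10·log₁₀(4/134.660) = 97.8 + (-15.27) = 82.5 dB.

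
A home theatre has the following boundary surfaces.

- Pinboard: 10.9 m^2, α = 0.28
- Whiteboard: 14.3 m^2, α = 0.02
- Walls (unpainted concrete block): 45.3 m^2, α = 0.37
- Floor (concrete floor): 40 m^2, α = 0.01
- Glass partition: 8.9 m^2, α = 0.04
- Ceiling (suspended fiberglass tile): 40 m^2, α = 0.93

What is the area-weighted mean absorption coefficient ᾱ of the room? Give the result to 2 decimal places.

Total surface area S = 159.4 m^2.
A = 10.9·0.28 + 14.3·0.02 + 45.3·0.37 + 40·0.01 + 8.9·0.04 + 40·0.93 = 58.055 sabins.
ᾱ = 58.055 / 159.4 = 0.36.

0.36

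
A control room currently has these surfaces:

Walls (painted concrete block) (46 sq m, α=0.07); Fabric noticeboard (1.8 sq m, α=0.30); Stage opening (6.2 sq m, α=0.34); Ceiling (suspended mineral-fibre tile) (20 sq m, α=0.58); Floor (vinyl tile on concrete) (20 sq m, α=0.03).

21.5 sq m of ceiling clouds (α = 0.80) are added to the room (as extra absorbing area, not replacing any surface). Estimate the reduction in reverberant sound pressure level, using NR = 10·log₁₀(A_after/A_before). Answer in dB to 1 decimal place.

2.9 dB

Total absorption A_before = 46*0.07 + 1.8*0.30 + 6.2*0.34 + 20*0.58 + 20*0.03
  = 3.220 + 0.540 + 2.108 + 11.600 + 0.600 = 18.068 sq m sabins.
Added absorption = 21.5 × 0.80 = 17.200 sabins.
New total A_after = 35.268 sabins.
NR = 10·log₁₀(35.268/18.068) = 2.9 dB.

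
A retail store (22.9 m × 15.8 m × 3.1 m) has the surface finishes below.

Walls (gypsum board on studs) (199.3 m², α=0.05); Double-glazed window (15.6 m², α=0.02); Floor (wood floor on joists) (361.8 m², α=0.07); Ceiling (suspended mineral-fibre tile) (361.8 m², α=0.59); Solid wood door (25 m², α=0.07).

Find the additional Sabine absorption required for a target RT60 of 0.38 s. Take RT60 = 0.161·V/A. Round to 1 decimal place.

Total absorption A₁ = 199.3·0.05 + 15.6·0.02 + 361.8·0.07 + 361.8·0.59 + 25·0.07
  = 9.965 + 0.312 + 25.326 + 213.462 + 1.750 = 250.815 m² sabins.
Target A₂ = 0.161·1121.642/0.38 = 475.222 sabins (V = 1121.642 m³).
Additional absorption ΔA = 475.222 − 250.815 = 224.4 sabins.

224.4 sabins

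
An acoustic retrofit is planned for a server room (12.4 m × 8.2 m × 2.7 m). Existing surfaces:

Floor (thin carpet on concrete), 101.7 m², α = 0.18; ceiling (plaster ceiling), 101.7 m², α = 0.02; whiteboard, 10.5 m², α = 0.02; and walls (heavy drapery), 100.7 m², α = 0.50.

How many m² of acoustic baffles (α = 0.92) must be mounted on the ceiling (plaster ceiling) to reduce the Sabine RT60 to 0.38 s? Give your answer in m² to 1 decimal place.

A₁ = Σ Sᵢαᵢ = 101.7·0.18 + 101.7·0.02 + 10.5·0.02 + 100.7·0.50 = 70.900 sabins.
Required A₂ = 0.161·274.536/0.38 = 116.317 sabins.
ΔA needed = 116.317 − 70.900 = 45.417 sabins.
Each m² of panel replacing the ceiling (plaster ceiling) adds (0.92 − 0.02) = 0.90 sabins.
Area = ΔA/Δα = 45.417/0.90 = 50.5 m².

50.5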